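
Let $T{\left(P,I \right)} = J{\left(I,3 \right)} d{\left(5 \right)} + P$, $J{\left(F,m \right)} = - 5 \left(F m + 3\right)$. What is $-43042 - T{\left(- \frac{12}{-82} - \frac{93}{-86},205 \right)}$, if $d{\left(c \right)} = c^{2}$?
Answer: $\frac{120613079}{3526} \approx 34207.0$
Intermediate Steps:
$J{\left(F,m \right)} = -15 - 5 F m$ ($J{\left(F,m \right)} = - 5 \left(3 + F m\right) = -15 - 5 F m$)
$T{\left(P,I \right)} = -375 + P - 375 I$ ($T{\left(P,I \right)} = \left(-15 - 5 I 3\right) 5^{2} + P = \left(-15 - 15 I\right) 25 + P = \left(-375 - 375 I\right) + P = -375 + P - 375 I$)
$-43042 - T{\left(- \frac{12}{-82} - \frac{93}{-86},205 \right)} = -43042 - \left(-375 - \left(- \frac{93}{86} - \frac{6}{41}\right) - 76875\right) = -43042 - \left(-375 - - \frac{4329}{3526} - 76875\right) = -43042 - \left(-375 + \left(\frac{6}{41} + \frac{93}{86}\right) - 76875\right) = -43042 - \left(-375 + \frac{4329}{3526} - 76875\right) = -43042 - - \frac{272379171}{3526} = -43042 + \frac{272379171}{3526} = \frac{120613079}{3526}$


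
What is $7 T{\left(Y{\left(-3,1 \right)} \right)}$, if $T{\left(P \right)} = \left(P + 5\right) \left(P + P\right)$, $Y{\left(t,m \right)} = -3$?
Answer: $-84$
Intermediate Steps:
$T{\left(P \right)} = 2 P \left(5 + P\right)$ ($T{\left(P \right)} = \left(5 + P\right) 2 P = 2 P \left(5 + P\right)$)
$7 T{\left(Y{\left(-3,1 \right)} \right)} = 7 \cdot 2 \left(-3\right) \left(5 - 3\right) = 7 \cdot 2 \left(-3\right) 2 = 7 \left(-12\right) = -84$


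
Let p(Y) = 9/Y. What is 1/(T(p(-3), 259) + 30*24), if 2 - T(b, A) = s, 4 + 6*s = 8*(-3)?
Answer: 3/2180 ≈ 0.0013761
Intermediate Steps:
s = -14/3 (s = -⅔ + (8*(-3))/6 = -⅔ + (⅙)*(-24) = -⅔ - 4 = -14/3 ≈ -4.6667)
T(b, A) = 20/3 (T(b, A) = 2 - 1*(-14/3) = 2 + 14/3 = 20/3)
1/(T(p(-3), 259) + 30*24) = 1/(20/3 + 30*24) = 1/(20/3 + 720) = 1/(2180/3) = 3/2180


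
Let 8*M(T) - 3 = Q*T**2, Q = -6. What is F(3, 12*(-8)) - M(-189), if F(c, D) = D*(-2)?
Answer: 215859/8 ≈ 26982.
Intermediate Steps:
F(c, D) = -2*D
M(T) = 3/8 - 3*T**2/4 (M(T) = 3/8 + (-6*T**2)/8 = 3/8 - 3*T**2/4)
F(3, 12*(-8)) - M(-189) = -24*(-8) - (3/8 - 3/4*(-189)**2) = -2*(-96) - (3/8 - 3/4*35721) = 192 - (3/8 - 107163/4) = 192 - 1*(-214323/8) = 192 + 214323/8 = 215859/8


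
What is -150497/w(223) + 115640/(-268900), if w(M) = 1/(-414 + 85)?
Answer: 665709176503/13445 ≈ 4.9514e+7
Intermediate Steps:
w(M) = -1/329 (w(M) = 1/(-329) = -1/329)
-150497/w(223) + 115640/(-268900) = -150497/(-1/329) + 115640/(-268900) = -150497*(-329) + 115640*(-1/268900) = 49513513 - 5782/13445 = 665709176503/13445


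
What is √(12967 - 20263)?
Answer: 8*I*√114 ≈ 85.417*I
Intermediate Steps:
√(12967 - 20263) = √(-7296) = 8*I*√114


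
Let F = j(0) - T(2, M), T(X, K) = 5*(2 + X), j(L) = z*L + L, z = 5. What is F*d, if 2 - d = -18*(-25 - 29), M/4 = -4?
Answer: 19400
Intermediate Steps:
M = -16 (M = 4*(-4) = -16)
j(L) = 6*L (j(L) = 5*L + L = 6*L)
T(X, K) = 10 + 5*X
F = -20 (F = 6*0 - (10 + 5*2) = 0 - (10 + 10) = 0 - 1*20 = 0 - 20 = -20)
d = -970 (d = 2 - (-18)*(-25 - 29) = 2 - (-18)*(-54) = 2 - 1*972 = 2 - 972 = -970)
F*d = -20*(-970) = 19400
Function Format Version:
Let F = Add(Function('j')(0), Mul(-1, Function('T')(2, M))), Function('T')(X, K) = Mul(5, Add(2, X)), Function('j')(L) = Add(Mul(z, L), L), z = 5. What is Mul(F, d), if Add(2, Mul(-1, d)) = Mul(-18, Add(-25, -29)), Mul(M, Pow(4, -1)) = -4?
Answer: 19400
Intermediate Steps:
M = -16 (M = Mul(4, -4) = -16)
Function('j')(L) = Mul(6, L) (Function('j')(L) = Add(Mul(5, L), L) = Mul(6, L))
Function('T')(X, K) = Add(10, Mul(5, X))
F = -20 (F = Add(Mul(6, 0), Mul(-1, Add(10, Mul(5, 2)))) = Add(0, Mul(-1, Add(10, 10))) = Add(0, Mul(-1, 20)) = Add(0, -20) = -20)
d = -970 (d = Add(2, Mul(-1, Mul(-18, Add(-25, -29)))) = Add(2, Mul(-1, Mul(-18, -54))) = Add(2, Mul(-1, 972)) = Add(2, -972) = -970)
Mul(F, d) = Mul(-20, -970) = 19400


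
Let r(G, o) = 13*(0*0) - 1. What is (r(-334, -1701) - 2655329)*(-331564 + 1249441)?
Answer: -2437266334410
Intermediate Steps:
r(G, o) = -1 (r(G, o) = 13*0 - 1 = 0 - 1 = -1)
(r(-334, -1701) - 2655329)*(-331564 + 1249441) = (-1 - 2655329)*(-331564 + 1249441) = -2655330*917877 = -2437266334410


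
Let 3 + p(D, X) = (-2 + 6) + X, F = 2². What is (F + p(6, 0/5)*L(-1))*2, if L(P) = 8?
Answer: 24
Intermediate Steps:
F = 4
p(D, X) = 1 + X (p(D, X) = -3 + ((-2 + 6) + X) = -3 + (4 + X) = 1 + X)
(F + p(6, 0/5)*L(-1))*2 = (4 + (1 + 0/5)*8)*2 = (4 + (1 + 0*(⅕))*8)*2 = (4 + (1 + 0)*8)*2 = (4 + 1*8)*2 = (4 + 8)*2 = 12*2 = 24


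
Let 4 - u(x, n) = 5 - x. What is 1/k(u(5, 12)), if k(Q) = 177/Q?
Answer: 4/177 ≈ 0.022599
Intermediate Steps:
u(x, n) = -1 + x (u(x, n) = 4 - (5 - x) = 4 + (-5 + x) = -1 + x)
1/k(u(5, 12)) = 1/(177/(-1 + 5)) = 1/(177/4) = 4/177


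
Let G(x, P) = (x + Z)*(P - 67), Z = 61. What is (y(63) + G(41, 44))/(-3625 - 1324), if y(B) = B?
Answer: 2283/4949 ≈ 0.46131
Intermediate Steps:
G(x, P) = (-67 + P)*(61 + x) (G(x, P) = (x + 61)*(P - 67) = (61 + x)*(-67 + P) = (-67 + P)*(61 + x))
(y(63) + G(41, 44))/(-3625 - 1324) = (63 + (-4087 - 67*41 + 61*44 + 44*41))/(-3625 - 1324) = (63 + (-4087 - 2747 + 2684 + 1804))/(-4949) = (63 - 2346)*(-1/4949) = -2283*(-1/4949) = 2283/4949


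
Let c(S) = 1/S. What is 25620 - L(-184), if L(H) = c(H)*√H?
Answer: 25620 + I*√46/92 ≈ 25620.0 + 0.073721*I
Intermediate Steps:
c(S) = 1/S
L(H) = H^(-½) (L(H) = √H/H = H^(-½))
25620 - L(-184) = 25620 - 1/√(-184) = 25620 - (-1)*I*√46/92 = 25620 + I*√46/92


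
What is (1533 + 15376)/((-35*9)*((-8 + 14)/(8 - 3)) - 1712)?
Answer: -16909/2090 ≈ -8.0904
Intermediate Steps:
(1533 + 15376)/((-35*9)*((-8 + 14)/(8 - 3)) - 1712) = 16909/(-1890/5 - 1712) = 16909/(-315*6/5 - 1712) = 16909/(-378 - 1712) = 16909/(-2090) = 16909*(-1/2090) = -16909/2090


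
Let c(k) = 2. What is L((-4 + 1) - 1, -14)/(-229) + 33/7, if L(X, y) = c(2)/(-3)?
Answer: 22685/4809 ≈ 4.7172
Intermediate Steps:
L(X, y) = -2/3 (L(X, y) = 2/(-3) = 2*(-1/3) = -2/3)
L((-4 + 1) - 1, -14)/(-229) + 33/7 = -2/3/(-229) + 33/7 = -2/3*(-1/229) + 33*(1/7) = 2/687 + 33/7 = 22685/4809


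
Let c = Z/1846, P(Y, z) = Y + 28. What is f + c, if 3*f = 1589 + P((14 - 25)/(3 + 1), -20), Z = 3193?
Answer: 5978969/11076 ≈ 539.81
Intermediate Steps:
P(Y, z) = 28 + Y
c = 3193/1846 ≈ 1.7297
f = 6457/12 (f = (1589 + (28 + (14 - 25)/(3 + 1)))/3 = (1589 + (28 - 11/4))/3 = (1589 + 101/4)/3 = (⅓)*(6457/4) = 6457/12 ≈ 538.08)
f + c = 6457/12 + 3193/1846 = 5978969/11076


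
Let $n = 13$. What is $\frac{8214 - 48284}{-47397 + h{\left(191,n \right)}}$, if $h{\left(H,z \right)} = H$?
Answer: $\frac{20035}{23603} \approx 0.84883$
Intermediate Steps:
$\frac{8214 - 48284}{-47397 + h{\left(191,n \right)}} = \frac{8214 - 48284}{-47397 + 191} = - \frac{40070}{-47206} = \left(-40070\right) \left(- \frac{1}{47206}\right) = \frac{20035}{23603}$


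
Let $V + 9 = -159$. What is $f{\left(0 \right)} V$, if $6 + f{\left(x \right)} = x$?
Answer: $1008$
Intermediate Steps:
$V = -168$ ($V = -9 - 159 = -168$)
$f{\left(x \right)} = -6 + x$
$f{\left(0 \right)} V = \left(-6 + 0\right) \left(-168\right) = \left(-6\right) \left(-168\right) = 1008$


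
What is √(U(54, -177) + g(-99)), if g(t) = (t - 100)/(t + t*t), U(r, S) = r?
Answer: √11521598/462 ≈ 7.3471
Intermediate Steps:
g(t) = (-100 + t)/(t + t²)
√(U(54, -177) + g(-99)) = √(54 + (-100 - 99)/((-99)*(1 - 99))) = √(54 - 1/99*(-199)/(-98)) = √(54 - 1/99*(-1/98)*(-199)) = √(54 - 199/9702) = √(523709/9702) = √11521598/462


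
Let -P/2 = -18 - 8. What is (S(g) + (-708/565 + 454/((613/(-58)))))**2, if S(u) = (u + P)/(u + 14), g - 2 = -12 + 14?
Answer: 16411299938707216/9716343581025 ≈ 1689.0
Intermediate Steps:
P = 52 (P = -2*(-18 - 8) = -2*(-26) = 52)
g = 4 (g = 2 + (-12 + 14) = 2 + 2 = 4)
S(u) = (52 + u)/(14 + u) (S(u) = (u + 52)/(u + 14) = (52 + u)/(14 + u))
(S(g) + (-708/565 + 454/((613/(-58)))))**2 = ((52 + 4)/(14 + 4) + (-708/565 + 454/((613/(-58)))))**2 = (56/18 + (-708*1/565 + 454/((613*(-1/58)))))**2 = ((1/18)*56 + (-708/565 + 454/(-613/58)))**2 = (28/9 + (-708/565 + 454*(-58/613)))**2 = (28/9 + (-708/565 - 26332/613))**2 = (28/9 - 15311584/346345)**2 = (-128106596/3117105)**2 = 16411299938707216/9716343581025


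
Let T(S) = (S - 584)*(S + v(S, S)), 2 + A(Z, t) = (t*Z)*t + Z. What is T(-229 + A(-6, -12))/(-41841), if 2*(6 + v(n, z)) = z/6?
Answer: -8079575/167364 ≈ -48.275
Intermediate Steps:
v(n, z) = -6 + z/12 (v(n, z) = -6 + (z/6)/2 = -6 + z/12)
A(Z, t) = -2 + Z + Z*t**2 (A(Z, t) = -2 + ((t*Z)*t + Z) = -2 + ((Z*t)*t + Z) = -2 + (Z*t**2 + Z) = -2 + (Z + Z*t**2) = -2 + Z + Z*t**2)
T(S) = (-584 + S)*(-6 + 13*S/12) (T(S) = (S - 584)*(S + (-6 + S/12)) = (-584 + S)*(-6 + 13*S/12))
T(-229 + A(-6, -12))/(-41841) = (3504 - 1916*(-229 + (-2 - 6 - 6*(-12)**2))/3 + 13*(-229 + (-2 - 6 - 6*(-12)**2))**2/12)/(-41841) = (3504 - 1916*(-229 + (-2 - 6 - 6*144))/3 + 13*(-229 + (-2 - 6 - 6*144))**2/12)*(-1/41841) = (3504 - 1916*(-229 + (-2 - 6 - 864))/3 + 13*(-229 + (-2 - 6 - 864))**2/12)*(-1/41841) = (3504 - 1916*(-229 - 872)/3 + 13*(-229 - 872)**2/12)*(-1/41841) = (3504 - 1916/3*(-1101) + (13/12)*(-1101)**2)*(-1/41841) = (3504 + 703172 + (13/12)*1212201)*(-1/41841) = (3504 + 703172 + 5252871/4)*(-1/41841) = (8079575/4)*(-1/41841) = -8079575/167364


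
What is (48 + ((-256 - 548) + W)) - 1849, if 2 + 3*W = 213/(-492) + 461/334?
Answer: -214066051/82164 ≈ -2605.4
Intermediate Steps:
W = -28831/82164 (W = -⅔ + (213/(-492) + 461/334)/3 = -⅔ + (213*(-1/492) + 461*(1/334))/3 = -⅔ + (-71/164 + 461/334)/3 = -⅔ + (⅓)*(25945/27388) = -⅔ + 25945/82164 = -28831/82164 ≈ -0.35090)
(48 + ((-256 - 548) + W)) - 1849 = (48 + ((-256 - 548) - 28831/82164)) - 1849 = (48 + (-804 - 28831/82164)) - 1849 = (48 - 66088687/82164) - 1849 = -62144815/82164 - 1849 = -214066051/82164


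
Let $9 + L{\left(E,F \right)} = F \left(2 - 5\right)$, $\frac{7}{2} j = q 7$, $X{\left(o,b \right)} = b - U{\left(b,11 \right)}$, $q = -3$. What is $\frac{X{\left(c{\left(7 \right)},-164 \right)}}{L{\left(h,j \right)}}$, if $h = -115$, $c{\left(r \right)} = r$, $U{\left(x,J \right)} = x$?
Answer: $0$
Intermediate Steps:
$X{\left(o,b \right)} = 0$ ($X{\left(o,b \right)} = b - b = 0$)
$j = -6$ ($j = \frac{2 \left(\left(-3\right) 7\right)}{7} = \frac{2}{7} \left(-21\right) = -6$)
$L{\left(E,F \right)} = -9 - 3 F$ ($L{\left(E,F \right)} = -9 + F \left(2 - 5\right) = -9 + F \left(-3\right) = -9 - 3 F$)
$\frac{X{\left(c{\left(7 \right)},-164 \right)}}{L{\left(h,j \right)}} = \frac{0}{-9 - -18} = \frac{0}{-9 + 18} = \frac{0}{9} = 0 \cdot \frac{1}{9} = 0$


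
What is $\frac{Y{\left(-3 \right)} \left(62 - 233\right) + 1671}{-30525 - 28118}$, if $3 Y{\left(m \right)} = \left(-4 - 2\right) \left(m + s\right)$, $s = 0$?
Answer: $- \frac{645}{58643} \approx -0.010999$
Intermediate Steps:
$Y{\left(m \right)} = - 2 m$ ($Y{\left(m \right)} = \frac{\left(-4 - 2\right) \left(m + 0\right)}{3} = \frac{\left(-6\right) m}{3} = - 2 m$)
$\frac{Y{\left(-3 \right)} \left(62 - 233\right) + 1671}{-30525 - 28118} = \frac{\left(-2\right) \left(-3\right) \left(62 - 233\right) + 1671}{-30525 - 28118} = \frac{6 \left(-171\right) + 1671}{-58643} = \left(-1026 + 1671\right) \left(- \frac{1}{58643}\right) = 645 \left(- \frac{1}{58643}\right) = - \frac{645}{58643}$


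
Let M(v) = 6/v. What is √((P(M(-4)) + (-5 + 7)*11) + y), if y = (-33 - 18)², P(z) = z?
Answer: 7*√214/2 ≈ 51.201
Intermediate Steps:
y = 2601 (y = (-51)² = 2601)
√((P(M(-4)) + (-5 + 7)*11) + y) = √((6/(-4) + (-5 + 7)*11) + 2601) = √((6*(-¼) + 2*11) + 2601) = √((-3/2 + 22) + 2601) = √(41/2 + 2601) = √(5243/2) = 7*√214/2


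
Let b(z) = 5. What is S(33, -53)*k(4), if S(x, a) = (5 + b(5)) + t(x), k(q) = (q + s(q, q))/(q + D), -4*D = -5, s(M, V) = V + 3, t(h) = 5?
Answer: 220/7 ≈ 31.429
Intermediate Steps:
s(M, V) = 3 + V
D = 5/4 (D = -¼*(-5) = 5/4 ≈ 1.2500)
k(q) = (3 + 2*q)/(5/4 + q) (k(q) = (q + (3 + q))/(q + 5/4) = (3 + 2*q)/(5/4 + q))
S(x, a) = 15 (S(x, a) = (5 + 5) + 5 = 10 + 5 = 15)
S(33, -53)*k(4) = 15*(4*(3 + 2*4)/(5 + 4*4)) = 15*(4*(3 + 8)/(5 + 16)) = 15*(4*11/21) = 15*(4*(1/21)*11) = 15*(44/21) = 220/7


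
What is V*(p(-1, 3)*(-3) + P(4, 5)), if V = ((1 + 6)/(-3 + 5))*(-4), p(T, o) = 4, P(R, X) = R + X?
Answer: 42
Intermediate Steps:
V = -14 (V = (7/2)*(-4) = -14)
V*(p(-1, 3)*(-3) + P(4, 5)) = -14*(4*(-3) + (4 + 5)) = -14*(-12 + 9) = -14*(-3) = 42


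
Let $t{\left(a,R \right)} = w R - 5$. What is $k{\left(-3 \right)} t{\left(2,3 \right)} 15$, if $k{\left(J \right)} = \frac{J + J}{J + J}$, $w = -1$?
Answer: $-120$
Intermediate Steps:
$t{\left(a,R \right)} = -5 - R$ ($t{\left(a,R \right)} = - R - 5 = -5 - R$)
$k{\left(J \right)} = 1$ ($k{\left(J \right)} = \frac{2 J}{2 J} = 2 J \frac{1}{2 J} = 1$)
$k{\left(-3 \right)} t{\left(2,3 \right)} 15 = 1 \left(-5 - 3\right) 15 = 1 \left(-8\right) 15 = \left(-8\right) 15 = -120$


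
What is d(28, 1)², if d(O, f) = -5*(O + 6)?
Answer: 28900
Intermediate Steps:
d(O, f) = -30 - 5*O (d(O, f) = -5*(6 + O) = -30 - 5*O)
d(28, 1)² = (-30 - 5*28)² = (-30 - 140)² = (-170)² = 28900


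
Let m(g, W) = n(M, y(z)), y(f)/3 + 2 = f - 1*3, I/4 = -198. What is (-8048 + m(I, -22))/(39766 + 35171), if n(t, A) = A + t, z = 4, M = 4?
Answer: -8047/74937 ≈ -0.10738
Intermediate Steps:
I = -792 (I = 4*(-198) = -792)
y(f) = -15 + 3*f (y(f) = -6 + 3*(f - 1*3) = -6 + 3*(f - 3) = -6 + 3*(-3 + f) = -6 + (-9 + 3*f) = -15 + 3*f)
m(g, W) = 1 (m(g, W) = (-15 + 3*4) + 4 = (-15 + 12) + 4 = -3 + 4 = 1)
(-8048 + m(I, -22))/(39766 + 35171) = (-8048 + 1)/(39766 + 35171) = -8047/74937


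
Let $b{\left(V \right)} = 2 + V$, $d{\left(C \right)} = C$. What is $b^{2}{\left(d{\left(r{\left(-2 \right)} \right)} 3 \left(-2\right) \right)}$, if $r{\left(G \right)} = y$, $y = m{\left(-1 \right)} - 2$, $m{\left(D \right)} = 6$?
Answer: $484$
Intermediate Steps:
$y = 4$ ($y = 6 - 2 = 4$)
$r{\left(G \right)} = 4$
$b^{2}{\left(d{\left(r{\left(-2 \right)} \right)} 3 \left(-2\right) \right)} = \left(2 + 4 \cdot 3 \left(-2\right)\right)^{2} = \left(2 + 12 \left(-2\right)\right)^{2} = \left(2 - 24\right)^{2} = \left(-22\right)^{2} = 484$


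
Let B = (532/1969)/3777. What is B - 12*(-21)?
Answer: 1874102608/7436913 ≈ 252.00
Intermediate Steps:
B = 532/7436913 (B = (532*(1/1969))*(1/3777) = (532/1969)*(1/3777) = 532/7436913 ≈ 7.1535e-5)
B - 12*(-21) = 532/7436913 - 12*(-21) = 532/7436913 + 252 = 1874102608/7436913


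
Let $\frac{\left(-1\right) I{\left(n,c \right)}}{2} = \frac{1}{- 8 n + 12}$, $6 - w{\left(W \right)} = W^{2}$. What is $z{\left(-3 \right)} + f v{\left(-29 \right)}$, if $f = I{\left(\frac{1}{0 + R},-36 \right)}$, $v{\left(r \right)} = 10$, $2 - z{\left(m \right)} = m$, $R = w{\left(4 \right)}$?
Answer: $\frac{55}{16} \approx 3.4375$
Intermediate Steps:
$w{\left(W \right)} = 6 - W^{2}$
$R = -10$ ($R = 6 - 4^{2} = 6 - 16 = -10$)
$z{\left(m \right)} = 2 - m$
$I{\left(n,c \right)} = - \frac{2}{12 - 8 n}$ ($I{\left(n,c \right)} = - \frac{2}{- 8 n + 12} = - \frac{2}{12 - 8 n}$)
$f = - \frac{5}{32}$ ($f = \frac{1}{2 \left(-3 + \frac{2}{0 - 10}\right)} = \frac{1}{2 \left(-3 + \frac{2}{-10}\right)} = \frac{1}{2 \left(-3 + 2 \left(- \frac{1}{10}\right)\right)} = \frac{1}{2 \left(-3 - \frac{1}{5}\right)} = \frac{1}{2 \left(- \frac{16}{5}\right)} = \frac{1}{2} \left(- \frac{5}{16}\right) = - \frac{5}{32} \approx -0.15625$)
$z{\left(-3 \right)} + f v{\left(-29 \right)} = \left(2 - -3\right) - \frac{25}{16} = \left(2 + 3\right) - \frac{25}{16} = 5 - \frac{25}{16} = \frac{55}{16}$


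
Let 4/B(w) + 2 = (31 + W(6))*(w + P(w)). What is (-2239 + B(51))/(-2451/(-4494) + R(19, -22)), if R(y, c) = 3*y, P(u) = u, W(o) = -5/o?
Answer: -10313611658/265074225 ≈ -38.908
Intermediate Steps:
B(w) = 4/(-2 + 181*w/3) (B(w) = 4/(-2 + (31 - 5/6)*(w + w)) = 4/(-2 + (31 - 5*⅙)*(2*w)) = 4/(-2 + (31 - ⅚)*(2*w)) = 4/(-2 + 181*(2*w)/6) = 4/(-2 + 181*w/3))
(-2239 + B(51))/(-2451/(-4494) + R(19, -22)) = (-2239 + 12/(-6 + 181*51))/(-2451/(-4494) + 3*19) = (-2239 + 12/(-6 + 9231))/(-2451*(-1/4494) + 57) = (-2239 + 12/9225)/(817/1498 + 57) = (-2239 + 12*(1/9225))/(86203/1498) = (-2239 + 4/3075)*(1498/86203) = -6884921/3075*1498/86203 = -10313611658/265074225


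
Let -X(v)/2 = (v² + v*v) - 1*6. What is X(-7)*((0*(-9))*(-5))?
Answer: 0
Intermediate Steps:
X(v) = 12 - 4*v² (X(v) = -2*((v² + v*v) - 1*6) = -2*((v² + v²) - 6) = -2*(2*v² - 6) = -2*(-6 + 2*v²) = 12 - 4*v²)
X(-7)*((0*(-9))*(-5)) = (12 - 4*(-7)²)*((0*(-9))*(-5)) = (12 - 4*49)*(0*(-5)) = (12 - 196)*0 = -184*0 = 0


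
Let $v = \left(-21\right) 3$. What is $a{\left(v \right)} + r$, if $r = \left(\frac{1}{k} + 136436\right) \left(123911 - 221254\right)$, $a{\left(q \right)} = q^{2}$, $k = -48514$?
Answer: $- \frac{644318585682263}{48514} \approx -1.3281 \cdot 10^{10}$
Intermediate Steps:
$v = -63$
$r = - \frac{644318778234329}{48514}$ ($r = \left(\frac{1}{-48514} + 136436\right) \left(123911 - 221254\right) = \left(- \frac{1}{48514} + 136436\right) \left(-97343\right) = \frac{6619056103}{48514} \left(-97343\right) = - \frac{644318778234329}{48514} \approx -1.3281 \cdot 10^{10}$)
$a{\left(v \right)} + r = \left(-63\right)^{2} - \frac{644318778234329}{48514} = 3969 - \frac{644318778234329}{48514} = - \frac{644318585682263}{48514}$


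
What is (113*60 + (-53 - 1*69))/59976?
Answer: 3329/29988 ≈ 0.11101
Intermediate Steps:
(113*60 + (-53 - 1*69))/59976 = (6780 + (-53 - 69))*(1/59976) = (6780 - 122)*(1/59976) = 6658*(1/59976) = 3329/29988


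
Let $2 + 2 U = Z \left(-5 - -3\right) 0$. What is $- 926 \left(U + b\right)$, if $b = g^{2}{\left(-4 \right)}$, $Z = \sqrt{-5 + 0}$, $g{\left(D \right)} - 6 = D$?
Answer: $-2778$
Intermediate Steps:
$g{\left(D \right)} = 6 + D$
$Z = i \sqrt{5}$ ($Z = \sqrt{-5} = i \sqrt{5} \approx 2.2361 i$)
$U = -1$ ($U = -1 + \frac{i \sqrt{5} \left(-5 - -3\right) 0}{2} = -1 + \frac{i \sqrt{5} \left(-5 + 3\right) 0}{2} = -1 + \frac{i \sqrt{5} \left(-2\right) 0}{2} = -1 + \frac{- 2 i \sqrt{5} \cdot 0}{2} = -1 + \frac{1}{2} \cdot 0 = -1 + 0 = -1$)
$b = 4$ ($b = \left(6 - 4\right)^{2} = 2^{2} = 4$)
$- 926 \left(U + b\right) = - 926 \left(-1 + 4\right) = \left(-926\right) 3 = -2778$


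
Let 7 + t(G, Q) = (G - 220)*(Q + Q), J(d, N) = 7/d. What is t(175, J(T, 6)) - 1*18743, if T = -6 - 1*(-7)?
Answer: -19380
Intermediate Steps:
T = 1 (T = -6 + 7 = 1)
t(G, Q) = -7 + 2*Q*(-220 + G) (t(G, Q) = -7 + (G - 220)*(Q + Q) = -7 + (-220 + G)*(2*Q) = -7 + 2*Q*(-220 + G))
t(175, J(T, 6)) - 1*18743 = (-7 - 3080/1 + 2*175*(7/1)) - 1*18743 = (-7 - 3080 + 2*175*(7*1)) - 18743 = (-7 - 440*7 + 2*175*7) - 18743 = (-7 - 3080 + 2450) - 18743 = -637 - 18743 = -19380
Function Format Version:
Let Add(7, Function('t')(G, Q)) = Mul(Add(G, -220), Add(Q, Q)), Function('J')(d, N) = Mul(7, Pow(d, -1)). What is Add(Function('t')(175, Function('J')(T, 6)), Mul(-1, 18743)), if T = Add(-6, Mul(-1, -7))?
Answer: -19380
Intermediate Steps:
T = 1 (T = Add(-6, 7) = 1)
Function('t')(G, Q) = Add(-7, Mul(2, Q, Add(-220, G))) (Function('t')(G, Q) = Add(-7, Mul(Add(G, -220), Add(Q, Q))) = Add(-7, Mul(Add(-220, G), Mul(2, Q))) = Add(-7, Mul(2, Q, Add(-220, G))))
Add(Function('t')(175, Function('J')(T, 6)), Mul(-1, 18743)) = Add(Add(-7, Mul(-440, Mul(7, Pow(1, -1))), Mul(2, 175, Mul(7, Pow(1, -1)))), Mul(-1, 18743)) = Add(Add(-7, Mul(-440, Mul(7, 1)), Mul(2, 175, Mul(7, 1))), -18743) = Add(Add(-7, Mul(-440, 7), Mul(2, 175, 7)), -18743) = Add(Add(-7, -3080, 2450), -18743) = Add(-637, -18743) = -19380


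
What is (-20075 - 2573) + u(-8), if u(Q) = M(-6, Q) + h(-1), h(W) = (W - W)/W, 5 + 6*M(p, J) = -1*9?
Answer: -67951/3 ≈ -22650.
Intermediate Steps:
M(p, J) = -7/3 (M(p, J) = -⅚ + (-1*9)/6 = -⅚ + (⅙)*(-9) = -⅚ - 3/2 = -7/3)
h(W) = 0 (h(W) = 0/W = 0)
u(Q) = -7/3 (u(Q) = -7/3 + 0 = -7/3)
(-20075 - 2573) + u(-8) = (-20075 - 2573) - 7/3 = -22648 - 7/3 = -67951/3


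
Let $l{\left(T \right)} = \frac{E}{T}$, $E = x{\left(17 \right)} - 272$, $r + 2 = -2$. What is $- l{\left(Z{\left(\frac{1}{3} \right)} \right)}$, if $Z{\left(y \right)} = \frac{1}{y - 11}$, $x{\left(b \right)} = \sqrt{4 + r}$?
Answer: $- \frac{8704}{3} \approx -2901.3$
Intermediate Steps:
$r = -4$ ($r = -2 - 2 = -4$)
$x{\left(b \right)} = 0$ ($x{\left(b \right)} = \sqrt{4 - 4} = \sqrt{0} = 0$)
$Z{\left(y \right)} = \frac{1}{-11 + y}$
$E = -272$ ($E = 0 - 272 = -272$)
$l{\left(T \right)} = - \frac{272}{T}$
$- l{\left(Z{\left(\frac{1}{3} \right)} \right)} = - \frac{-272}{\frac{1}{-11 + \frac{1}{3}}} = - \frac{-272}{\frac{1}{- \frac{32}{3}}} = - \frac{-272}{- \frac{3}{32}} = - \frac{\left(-272\right) \left(-32\right)}{3} = \left(-1\right) \frac{8704}{3} = - \frac{8704}{3}$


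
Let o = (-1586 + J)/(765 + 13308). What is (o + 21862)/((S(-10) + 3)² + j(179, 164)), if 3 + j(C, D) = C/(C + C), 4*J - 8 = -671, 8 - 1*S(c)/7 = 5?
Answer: 1230648697/32283462 ≈ 38.120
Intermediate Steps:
S(c) = 21 (S(c) = 56 - 7*5 = 56 - 35 = 21)
J = -663/4 (J = 2 + (¼)*(-671) = 2 - 671/4 = -663/4 ≈ -165.75)
j(C, D) = -5/2 (j(C, D) = -3 + C/(C + C) = -3 + C/((2*C)) = -3 + C*(1/(2*C)) = -3 + ½ = -5/2)
o = -7007/56292 (o = (-1586 - 663/4)/(765 + 13308) = -7007/4/14073 = -7007/4*1/14073 = -7007/56292 ≈ -0.12448)
(o + 21862)/((S(-10) + 3)² + j(179, 164)) = (-7007/56292 + 21862)/((21 + 3)² - 5/2) = 1230648697/(56292*(24² - 5/2)) = 1230648697/(56292*(576 - 5/2)) = 1230648697/(56292*(1147/2)) = (1230648697/56292)*(2/1147) = 1230648697/32283462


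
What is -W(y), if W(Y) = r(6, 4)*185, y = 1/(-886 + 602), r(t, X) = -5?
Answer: 925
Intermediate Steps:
y = -1/284 (y = 1/(-284) = -1/284 ≈ -0.0035211)
W(Y) = -925 (W(Y) = -5*185 = -925)
-W(y) = -1*(-925) = 925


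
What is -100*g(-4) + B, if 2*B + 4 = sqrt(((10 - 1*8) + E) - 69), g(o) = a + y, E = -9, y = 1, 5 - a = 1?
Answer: -502 + I*sqrt(19) ≈ -502.0 + 4.3589*I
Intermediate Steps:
a = 4 (a = 5 - 1*1 = 5 - 1 = 4)
g(o) = 5 (g(o) = 4 + 1 = 5)
B = -2 + I*sqrt(19) (B = -2 + sqrt(((10 - 1*8) - 9) - 69)/2 = -2 + sqrt(((10 - 8) - 9) - 69)/2 = -2 + sqrt((2 - 9) - 69)/2 = -2 + sqrt(-7 - 69)/2 = -2 + sqrt(-76)/2 = -2 + (2*I*sqrt(19))/2 = -2 + I*sqrt(19) ≈ -2.0 + 4.3589*I)
-100*g(-4) + B = -100*5 + (-2 + I*sqrt(19)) = -500 + (-2 + I*sqrt(19)) = -502 + I*sqrt(19)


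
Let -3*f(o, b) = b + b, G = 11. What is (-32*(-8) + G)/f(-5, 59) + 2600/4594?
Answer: -1686497/271046 ≈ -6.2222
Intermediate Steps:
f(o, b) = -2*b/3 (f(o, b) = -(b + b)/3 = -2*b/3)
(-32*(-8) + G)/f(-5, 59) + 2600/4594 = (-32*(-8) + 11)/((-2/3*59)) + 2600/4594 = (256 + 11)/(-118/3) + 2600*(1/4594) = 267*(-3/118) + 1300/2297 = -801/118 + 1300/2297 = -1686497/271046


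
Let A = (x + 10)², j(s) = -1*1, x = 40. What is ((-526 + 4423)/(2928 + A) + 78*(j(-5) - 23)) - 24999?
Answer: -145851891/5428 ≈ -26870.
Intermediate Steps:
j(s) = -1
A = 2500 (A = (40 + 10)² = 50² = 2500)
((-526 + 4423)/(2928 + A) + 78*(j(-5) - 23)) - 24999 = ((-526 + 4423)/(2928 + 2500) + 78*(-1 - 23)) - 24999 = (3897/5428 + 78*(-24)) - 24999 = (3897*(1/5428) - 1872) - 24999 = (3897/5428 - 1872) - 24999 = -10157319/5428 - 24999 = -145851891/5428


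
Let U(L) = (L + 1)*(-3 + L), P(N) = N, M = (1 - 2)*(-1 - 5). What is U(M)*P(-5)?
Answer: -105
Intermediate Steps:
M = 6 (M = -1*(-6) = 6)
U(L) = (1 + L)*(-3 + L)
U(M)*P(-5) = (-3 + 6² - 2*6)*(-5) = (-3 + 36 - 12)*(-5) = 21*(-5) = -105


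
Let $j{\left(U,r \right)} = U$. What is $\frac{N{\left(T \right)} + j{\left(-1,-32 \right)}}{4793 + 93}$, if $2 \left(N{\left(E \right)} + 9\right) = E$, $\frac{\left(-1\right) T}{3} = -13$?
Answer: $\frac{19}{9772} \approx 0.0019443$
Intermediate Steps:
$T = 39$ ($T = \left(-3\right) \left(-13\right) = 39$)
$N{\left(E \right)} = -9 + \frac{E}{2}$
$\frac{N{\left(T \right)} + j{\left(-1,-32 \right)}}{4793 + 93} = \frac{\left(-9 + \frac{1}{2} \cdot 39\right) - 1}{4793 + 93} = \frac{\left(-9 + \frac{39}{2}\right) - 1}{4886} = \left(\frac{21}{2} - 1\right) \frac{1}{4886} = \frac{19}{2} \cdot \frac{1}{4886} = \frac{19}{9772}$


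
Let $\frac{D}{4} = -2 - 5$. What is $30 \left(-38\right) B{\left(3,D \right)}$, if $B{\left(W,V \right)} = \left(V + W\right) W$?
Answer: $85500$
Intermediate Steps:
$D = -28$ ($D = 4 \left(-2 - 5\right) = 4 \left(-7\right) = -28$)
$B{\left(W,V \right)} = W \left(V + W\right)$
$30 \left(-38\right) B{\left(3,D \right)} = 30 \left(-38\right) 3 \left(-28 + 3\right) = - 1140 \cdot 3 \left(-25\right) = \left(-1140\right) \left(-75\right) = 85500$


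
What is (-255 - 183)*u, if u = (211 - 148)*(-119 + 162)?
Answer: -1186542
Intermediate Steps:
u = 2709 (u = 63*43 = 2709)
(-255 - 183)*u = (-255 - 183)*2709 = -438*2709 = -1186542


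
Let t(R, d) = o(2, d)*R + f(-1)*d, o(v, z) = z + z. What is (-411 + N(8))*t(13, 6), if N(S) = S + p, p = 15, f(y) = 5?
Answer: -72168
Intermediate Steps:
o(v, z) = 2*z
t(R, d) = 5*d + 2*R*d (t(R, d) = (2*d)*R + 5*d = 2*R*d + 5*d = 5*d + 2*R*d)
N(S) = 15 + S (N(S) = S + 15 = 15 + S)
(-411 + N(8))*t(13, 6) = (-411 + (15 + 8))*(6*(5 + 2*13)) = (-411 + 23)*(6*(5 + 26)) = -2328*31 = -388*186 = -72168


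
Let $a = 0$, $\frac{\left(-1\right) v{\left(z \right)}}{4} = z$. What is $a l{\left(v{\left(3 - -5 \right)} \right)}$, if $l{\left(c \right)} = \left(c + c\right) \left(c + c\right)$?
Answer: $0$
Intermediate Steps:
$v{\left(z \right)} = - 4 z$
$l{\left(c \right)} = 4 c^{2}$ ($l{\left(c \right)} = 2 c 2 c = 4 c^{2}$)
$a l{\left(v{\left(3 - -5 \right)} \right)} = 0 \cdot 4 \left(- 4 \left(3 - -5\right)\right)^{2} = 0 \cdot 4 \left(- 4 \left(3 + 5\right)\right)^{2} = 0 \cdot 4 \left(\left(-4\right) 8\right)^{2} = 0 \cdot 4 \left(-32\right)^{2} = 0 \cdot 4 \cdot 1024 = 0 \cdot 4096 = 0$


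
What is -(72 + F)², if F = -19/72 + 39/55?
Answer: -82301855689/15681600 ≈ -5248.3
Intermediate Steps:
F = 1763/3960 (F = -19*1/72 + 39*(1/55) = -19/72 + 39/55 = 1763/3960 ≈ 0.44520)
-(72 + F)² = -(72 + 1763/3960)² = -(286883/3960)² = -1*82301855689/15681600 = -82301855689/15681600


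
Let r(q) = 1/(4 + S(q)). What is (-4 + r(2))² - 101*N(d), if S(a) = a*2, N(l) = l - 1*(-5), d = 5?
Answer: -63679/64 ≈ -994.98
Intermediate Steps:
N(l) = 5 + l (N(l) = l + 5 = 5 + l)
S(a) = 2*a
r(q) = 1/(4 + 2*q)
(-4 + r(2))² - 101*N(d) = (-4 + 1/(2*(2 + 2)))² - 101*(5 + 5) = (-4 + (½)/4)² - 101*10 = (-4 + (½)*(¼))² - 1010 = (-4 + ⅛)² - 1010 = (-31/8)² - 1010 = 961/64 - 1010 = -63679/64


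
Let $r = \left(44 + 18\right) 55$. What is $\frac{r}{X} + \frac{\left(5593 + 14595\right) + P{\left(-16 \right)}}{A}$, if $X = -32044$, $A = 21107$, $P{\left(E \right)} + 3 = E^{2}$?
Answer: $\frac{291518267}{338176354} \approx 0.86203$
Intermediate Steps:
$P{\left(E \right)} = -3 + E^{2}$
$r = 3410$ ($r = 62 \cdot 55 = 3410$)
$\frac{r}{X} + \frac{\left(5593 + 14595\right) + P{\left(-16 \right)}}{A} = \frac{3410}{-32044} + \frac{\left(5593 + 14595\right) - \left(3 - \left(-16\right)^{2}\right)}{21107} = 3410 \left(- \frac{1}{32044}\right) + \left(20188 + \left(-3 + 256\right)\right) \frac{1}{21107} = - \frac{1705}{16022} + \left(20188 + 253\right) \frac{1}{21107} = - \frac{1705}{16022} + 20441 \cdot \frac{1}{21107} = - \frac{1705}{16022} + \frac{20441}{21107} = \frac{291518267}{338176354}$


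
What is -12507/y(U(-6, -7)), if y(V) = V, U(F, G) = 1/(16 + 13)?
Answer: -362703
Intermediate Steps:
U(F, G) = 1/29
-12507/y(U(-6, -7)) = -12507/1/29 = -12507*29 = -362703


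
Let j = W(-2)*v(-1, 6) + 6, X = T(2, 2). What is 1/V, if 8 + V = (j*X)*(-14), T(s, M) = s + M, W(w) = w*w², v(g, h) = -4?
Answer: -1/2136 ≈ -0.00046816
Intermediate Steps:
W(w) = w³
T(s, M) = M + s
X = 4 (X = 2 + 2 = 4)
j = 38 (j = (-2)³*(-4) + 6 = -8*(-4) + 6 = 32 + 6 = 38)
V = -2136 (V = -8 + (38*4)*(-14) = -8 + 152*(-14) = -8 - 2128 = -2136)
1/V = 1/(-2136) = -1/2136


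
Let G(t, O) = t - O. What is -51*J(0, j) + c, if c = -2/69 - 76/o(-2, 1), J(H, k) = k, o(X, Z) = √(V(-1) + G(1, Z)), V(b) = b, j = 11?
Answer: -38711/69 + 76*I ≈ -561.03 + 76.0*I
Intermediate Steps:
o(X, Z) = √(-Z) (o(X, Z) = √(-1 + (1 - Z)) = √(-Z))
c = -2/69 + 76*I (c = -2/69 - 76*(-I) = -2/69 - (-76)*I = -2/69 + 76*I ≈ -0.028986 + 76.0*I)
-51*J(0, j) + c = -51*11 + (-2/69 + 76*I) = -561 + (-2/69 + 76*I) = -38711/69 + 76*I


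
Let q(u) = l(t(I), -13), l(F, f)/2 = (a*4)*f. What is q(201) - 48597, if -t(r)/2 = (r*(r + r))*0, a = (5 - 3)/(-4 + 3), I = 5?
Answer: -48389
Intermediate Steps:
a = -2 (a = 2/(-1) = 2*(-1) = -2)
t(r) = 0 (t(r) = -2*r*(r + r)*0 = -2*r*(2*r)*0 = -2*2*r²*0 = -2*0 = 0)
l(F, f) = -16*f (l(F, f) = 2*((-2*4)*f) = 2*(-8*f) = -16*f)
q(u) = 208 (q(u) = -16*(-13) = 208)
q(201) - 48597 = 208 - 48597 = -48389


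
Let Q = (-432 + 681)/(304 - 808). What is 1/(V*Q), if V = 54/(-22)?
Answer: 616/747 ≈ 0.82463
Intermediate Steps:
V = -27/11 (V = 54*(-1/22) = -27/11 ≈ -2.4545)
Q = -83/168 (Q = 249/(-504) = 249*(-1/504) = -83/168 ≈ -0.49405)
1/(V*Q) = 1/(-27/11*(-83/168)) = 1/(747/616) = 616/747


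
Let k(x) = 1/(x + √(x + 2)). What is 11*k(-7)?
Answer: -77/54 - 11*I*√5/54 ≈ -1.4259 - 0.4555*I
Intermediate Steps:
k(x) = 1/(x + √(2 + x))
11*k(-7) = 11/(-7 + √(2 - 7)) = 11/(-7 + √(-5)) = 11/(-7 + I*√5)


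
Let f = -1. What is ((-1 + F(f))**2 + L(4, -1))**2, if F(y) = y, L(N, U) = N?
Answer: 64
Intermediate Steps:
((-1 + F(f))**2 + L(4, -1))**2 = ((-1 - 1)**2 + 4)**2 = ((-2)**2 + 4)**2 = (4 + 4)**2 = 8**2 = 64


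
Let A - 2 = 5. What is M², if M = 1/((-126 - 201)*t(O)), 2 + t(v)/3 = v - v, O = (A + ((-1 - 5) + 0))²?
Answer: 1/3849444 ≈ 2.5978e-7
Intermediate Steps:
A = 7 (A = 2 + 5 = 7)
O = 1 (O = (7 + ((-1 - 5) + 0))² = (7 + (-6 + 0))² = (7 - 6)² = 1² = 1)
t(v) = -6 (t(v) = -6 + 3*(v - v) = -6 + 3*0 = -6 + 0 = -6)
M = 1/1962 (M = 1/(-126 - 201*(-6)) = -⅙/(-327) = -1/327*(-⅙) = 1/1962 ≈ 0.00050968)
M² = (1/1962)² = 1/3849444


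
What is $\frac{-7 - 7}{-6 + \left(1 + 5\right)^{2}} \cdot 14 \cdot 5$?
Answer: $- \frac{98}{3} \approx -32.667$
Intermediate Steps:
$\frac{-7 - 7}{-6 + \left(1 + 5\right)^{2}} \cdot 14 \cdot 5 = - \frac{14}{-6 + 6^{2}} \cdot 14 \cdot 5 = - \frac{14}{-6 + 36} \cdot 14 \cdot 5 = - \frac{14}{30} \cdot 14 \cdot 5 = \left(-14\right) \frac{1}{30} \cdot 14 \cdot 5 = \left(- \frac{7}{15}\right) 14 \cdot 5 = \left(- \frac{98}{15}\right) 5 = - \frac{98}{3}$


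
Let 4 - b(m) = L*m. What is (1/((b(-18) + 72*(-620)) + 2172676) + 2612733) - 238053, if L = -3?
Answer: 5053285794481/2127986 ≈ 2.3747e+6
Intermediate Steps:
b(m) = 4 + 3*m (b(m) = 4 - (-3)*m = 4 + 3*m)
(1/((b(-18) + 72*(-620)) + 2172676) + 2612733) - 238053 = (1/(((4 + 3*(-18)) + 72*(-620)) + 2172676) + 2612733) - 238053 = (1/(((4 - 54) - 44640) + 2172676) + 2612733) - 238053 = (1/((-50 - 44640) + 2172676) + 2612733) - 238053 = (1/(-44690 + 2172676) + 2612733) - 238053 = (1/2127986 + 2612733) - 238053 = 5559859245739/2127986 - 238053 = 5053285794481/2127986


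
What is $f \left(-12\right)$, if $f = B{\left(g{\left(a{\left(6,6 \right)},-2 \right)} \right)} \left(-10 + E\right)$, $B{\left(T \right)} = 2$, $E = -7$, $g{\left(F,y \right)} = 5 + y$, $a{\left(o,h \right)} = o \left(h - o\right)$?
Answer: $408$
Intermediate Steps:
$f = -34$ ($f = 2 \left(-10 - 7\right) = 2 \left(-17\right) = -34$)
$f \left(-12\right) = \left(-34\right) \left(-12\right) = 408$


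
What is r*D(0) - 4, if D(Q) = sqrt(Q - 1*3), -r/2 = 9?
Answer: -4 - 18*I*sqrt(3) ≈ -4.0 - 31.177*I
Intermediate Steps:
r = -18 (r = -2*9 = -18)
D(Q) = sqrt(-3 + Q) (D(Q) = sqrt(Q - 3) = sqrt(-3 + Q))
r*D(0) - 4 = -18*sqrt(-3 + 0) - 4 = -18*I*sqrt(3) - 4 = -4 - 18*I*sqrt(3)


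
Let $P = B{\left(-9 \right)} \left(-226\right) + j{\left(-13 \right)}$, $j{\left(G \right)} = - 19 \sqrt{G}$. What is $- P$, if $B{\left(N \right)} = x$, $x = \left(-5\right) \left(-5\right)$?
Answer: $5650 + 19 i \sqrt{13} \approx 5650.0 + 68.505 i$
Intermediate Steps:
$x = 25$
$B{\left(N \right)} = 25$
$P = -5650 - 19 i \sqrt{13}$ ($P = 25 \left(-226\right) - 19 \sqrt{-13} = -5650 - 19 i \sqrt{13} \approx -5650.0 - 68.505 i$)
$- P = - (-5650 - 19 i \sqrt{13}) = 5650 + 19 i \sqrt{13}$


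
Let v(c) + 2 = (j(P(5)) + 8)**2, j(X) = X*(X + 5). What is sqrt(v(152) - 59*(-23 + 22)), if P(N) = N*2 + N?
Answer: sqrt(94921) ≈ 308.09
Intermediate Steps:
P(N) = 3*N (P(N) = 2*N + N = 3*N)
j(X) = X*(5 + X)
v(c) = 94862 (v(c) = -2 + ((3*5)*(5 + 3*5) + 8)**2 = -2 + (15*(5 + 15) + 8)**2 = -2 + (15*20 + 8)**2 = -2 + (300 + 8)**2 = -2 + 308**2 = -2 + 94864 = 94862)
sqrt(v(152) - 59*(-23 + 22)) = sqrt(94862 - 59*(-23 + 22)) = sqrt(94862 - 59*(-1)) = sqrt(94862 + 59) = sqrt(94921)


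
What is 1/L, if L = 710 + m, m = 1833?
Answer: 1/2543 ≈ 0.00039324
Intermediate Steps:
L = 2543 (L = 710 + 1833 = 2543)
1/L = 1/2543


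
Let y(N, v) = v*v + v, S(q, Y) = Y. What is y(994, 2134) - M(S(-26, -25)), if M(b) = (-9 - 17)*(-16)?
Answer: 4555674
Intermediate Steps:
M(b) = 416 (M(b) = -26*(-16) = 416)
y(N, v) = v + v**2 (y(N, v) = v**2 + v = v + v**2)
y(994, 2134) - M(S(-26, -25)) = 2134*(1 + 2134) - 1*416 = 2134*2135 - 416 = 4556090 - 416 = 4555674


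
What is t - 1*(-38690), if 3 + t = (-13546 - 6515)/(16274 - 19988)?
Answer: 47901193/1238 ≈ 38692.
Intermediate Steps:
t = 2973/1238 (t = -3 + (-13546 - 6515)/(16274 - 19988) = -3 - 20061/(-3714) = -3 - 20061*(-1/3714) = -3 + 6687/1238 = 2973/1238 ≈ 2.4015)
t - 1*(-38690) = 2973/1238 - 1*(-38690) = 2973/1238 + 38690 = 47901193/1238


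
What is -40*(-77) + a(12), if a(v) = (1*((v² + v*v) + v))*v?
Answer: 6680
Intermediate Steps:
a(v) = v*(v + 2*v²) (a(v) = (1*((v² + v²) + v))*v = (1*(2*v² + v))*v = (1*(v + 2*v²))*v = (v + 2*v²)*v = v*(v + 2*v²))
-40*(-77) + a(12) = -40*(-77) + 12²*(1 + 2*12) = 3080 + 144*(1 + 24) = 3080 + 144*25 = 3080 + 3600 = 6680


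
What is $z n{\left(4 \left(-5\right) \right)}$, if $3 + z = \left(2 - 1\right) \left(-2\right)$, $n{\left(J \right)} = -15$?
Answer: $75$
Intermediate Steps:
$z = -5$ ($z = -3 + \left(2 - 1\right) \left(-2\right) = -3 + 1 \left(-2\right) = -3 - 2 = -5$)
$z n{\left(4 \left(-5\right) \right)} = \left(-5\right) \left(-15\right) = 75$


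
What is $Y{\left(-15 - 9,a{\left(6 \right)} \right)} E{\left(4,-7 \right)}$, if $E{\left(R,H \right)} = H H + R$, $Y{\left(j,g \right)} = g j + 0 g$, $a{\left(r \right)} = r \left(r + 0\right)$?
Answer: $-45792$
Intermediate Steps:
$a{\left(r \right)} = r^{2}$ ($a{\left(r \right)} = r r = r^{2}$)
$Y{\left(j,g \right)} = g j$ ($Y{\left(j,g \right)} = g j + 0 = g j$)
$E{\left(R,H \right)} = R + H^{2}$ ($E{\left(R,H \right)} = H^{2} + R = R + H^{2}$)
$Y{\left(-15 - 9,a{\left(6 \right)} \right)} E{\left(4,-7 \right)} = 6^{2} \left(-15 - 9\right) \left(4 + \left(-7\right)^{2}\right) = 36 \left(-15 - 9\right) \left(4 + 49\right) = 36 \left(-24\right) 53 = \left(-864\right) 53 = -45792$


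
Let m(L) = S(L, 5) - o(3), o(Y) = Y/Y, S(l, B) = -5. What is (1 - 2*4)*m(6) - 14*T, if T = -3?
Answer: 84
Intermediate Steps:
o(Y) = 1
m(L) = -6 (m(L) = -5 - 1*1 = -5 - 1 = -6)
(1 - 2*4)*m(6) - 14*T = (1 - 2*4)*(-6) - 14*(-3) = (1 - 8)*(-6) + 42 = -7*(-6) + 42 = 42 + 42 = 84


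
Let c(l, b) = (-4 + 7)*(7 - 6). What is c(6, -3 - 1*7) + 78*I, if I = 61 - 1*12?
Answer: 3825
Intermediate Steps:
c(l, b) = 3 (c(l, b) = 3*1 = 3)
I = 49 (I = 61 - 12 = 49)
c(6, -3 - 1*7) + 78*I = 3 + 78*49 = 3 + 3822 = 3825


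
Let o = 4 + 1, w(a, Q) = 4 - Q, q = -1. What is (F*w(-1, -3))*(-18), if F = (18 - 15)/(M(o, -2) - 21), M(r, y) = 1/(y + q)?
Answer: 567/32 ≈ 17.719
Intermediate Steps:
o = 5
M(r, y) = 1/(-1 + y) (M(r, y) = 1/(y - 1) = 1/(-1 + y))
F = -9/64 (F = (18 - 15)/(1/(-1 - 2) - 21) = 3/(1/(-3) - 21) = 3/(-⅓ - 21) = 3/(-64/3) = 3*(-3/64) = -9/64 ≈ -0.14063)
(F*w(-1, -3))*(-18) = -9*(4 - 1*(-3))/64*(-18) = -9*(4 + 3)/64*(-18) = -9/64*7*(-18) = -63/64*(-18) = 567/32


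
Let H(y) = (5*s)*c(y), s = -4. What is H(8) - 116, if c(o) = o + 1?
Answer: -296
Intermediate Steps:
c(o) = 1 + o
H(y) = -20 - 20*y (H(y) = (5*(-4))*(1 + y) = -20*(1 + y) = -20 - 20*y)
H(8) - 116 = (-20 - 20*8) - 116 = (-20 - 160) - 116 = -180 - 116 = -296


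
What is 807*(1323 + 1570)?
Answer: 2334651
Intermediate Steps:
807*(1323 + 1570) = 807*2893 = 2334651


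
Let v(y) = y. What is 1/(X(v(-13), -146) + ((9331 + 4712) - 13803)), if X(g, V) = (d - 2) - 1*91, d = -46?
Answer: 1/101 ≈ 0.0099010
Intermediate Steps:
X(g, V) = -139 (X(g, V) = (-46 - 2) - 1*91 = -48 - 91 = -139)
1/(X(v(-13), -146) + ((9331 + 4712) - 13803)) = 1/(-139 + ((9331 + 4712) - 13803)) = 1/(-139 + (14043 - 13803)) = 1/(-139 + 240) = 1/101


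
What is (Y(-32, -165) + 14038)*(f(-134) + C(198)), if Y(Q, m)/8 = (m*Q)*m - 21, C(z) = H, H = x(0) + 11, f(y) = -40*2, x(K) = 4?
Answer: 452122450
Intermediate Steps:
f(y) = -80
H = 15 (H = 4 + 11 = 15)
C(z) = 15
Y(Q, m) = -168 + 8*Q*m² (Y(Q, m) = 8*((m*Q)*m - 21) = 8*((Q*m)*m - 21) = 8*(Q*m² - 21) = 8*(-21 + Q*m²) = -168 + 8*Q*m²)
(Y(-32, -165) + 14038)*(f(-134) + C(198)) = ((-168 + 8*(-32)*(-165)²) + 14038)*(-80 + 15) = ((-168 + 8*(-32)*27225) + 14038)*(-65) = ((-168 - 6969600) + 14038)*(-65) = (-6969768 + 14038)*(-65) = -6955730*(-65) = 452122450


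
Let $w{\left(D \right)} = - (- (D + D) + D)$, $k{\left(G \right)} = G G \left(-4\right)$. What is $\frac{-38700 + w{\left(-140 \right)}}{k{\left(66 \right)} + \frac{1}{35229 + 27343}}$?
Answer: $\frac{2430296480}{1090254527} \approx 2.2291$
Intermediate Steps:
$k{\left(G \right)} = - 4 G^{2}$ ($k{\left(G \right)} = G^{2} \left(-4\right) = - 4 G^{2}$)
$w{\left(D \right)} = D$ ($w{\left(D \right)} = - (- 2 D + D) = - \left(-1\right) D = D$)
$\frac{-38700 + w{\left(-140 \right)}}{k{\left(66 \right)} + \frac{1}{35229 + 27343}} = \frac{-38700 - 140}{- 4 \cdot 66^{2} + \frac{1}{35229 + 27343}} = - \frac{38840}{\left(-4\right) 4356 + \frac{1}{62572}} = - \frac{38840}{-17424 + \frac{1}{62572}} = - \frac{38840}{- \frac{1090254527}{62572}} = \left(-38840\right) \left(- \frac{62572}{1090254527}\right) = \frac{2430296480}{1090254527}$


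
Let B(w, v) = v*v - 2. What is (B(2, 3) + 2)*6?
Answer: 54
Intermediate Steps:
B(w, v) = -2 + v² (B(w, v) = v² - 2 = -2 + v²)
(B(2, 3) + 2)*6 = ((-2 + 3²) + 2)*6 = ((-2 + 9) + 2)*6 = (7 + 2)*6 = 9*6 = 54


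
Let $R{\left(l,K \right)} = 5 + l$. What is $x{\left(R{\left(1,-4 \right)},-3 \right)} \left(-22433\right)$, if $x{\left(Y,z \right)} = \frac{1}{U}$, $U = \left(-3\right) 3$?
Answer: $\frac{22433}{9} \approx 2492.6$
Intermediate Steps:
$U = -9$
$x{\left(Y,z \right)} = - \frac{1}{9}$ ($x{\left(Y,z \right)} = \frac{1}{-9} = - \frac{1}{9}$)
$x{\left(R{\left(1,-4 \right)},-3 \right)} \left(-22433\right) = \left(- \frac{1}{9}\right) \left(-22433\right) = \frac{22433}{9}$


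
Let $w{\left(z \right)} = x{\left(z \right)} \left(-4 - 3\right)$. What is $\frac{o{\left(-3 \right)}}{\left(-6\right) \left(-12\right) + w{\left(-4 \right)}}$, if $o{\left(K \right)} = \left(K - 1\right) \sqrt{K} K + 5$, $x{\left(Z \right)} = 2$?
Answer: $\frac{5}{58} + \frac{6 i \sqrt{3}}{29} \approx 0.086207 + 0.35836 i$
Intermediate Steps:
$w{\left(z \right)} = -14$ ($w{\left(z \right)} = 2 \left(-4 - 3\right) = 2 \left(-7\right) = -14$)
$o{\left(K \right)} = 5 + K^{\frac{3}{2}} \left(-1 + K\right)$ ($o{\left(K \right)} = \left(-1 + K\right) \sqrt{K} K + 5 = \sqrt{K} \left(-1 + K\right) K + 5 = K^{\frac{3}{2}} \left(-1 + K\right) + 5 = 5 + K^{\frac{3}{2}} \left(-1 + K\right)$)
$\frac{o{\left(-3 \right)}}{\left(-6\right) \left(-12\right) + w{\left(-4 \right)}} = \frac{5 + \left(-3\right)^{\frac{5}{2}} - \left(-3\right)^{\frac{3}{2}}}{\left(-6\right) \left(-12\right) - 14} = \frac{5 + 9 i \sqrt{3} - - 3 i \sqrt{3}}{72 - 14} = \frac{5 + 9 i \sqrt{3} + 3 i \sqrt{3}}{58} = \left(5 + 12 i \sqrt{3}\right) \frac{1}{58} = \frac{5}{58} + \frac{6 i \sqrt{3}}{29}$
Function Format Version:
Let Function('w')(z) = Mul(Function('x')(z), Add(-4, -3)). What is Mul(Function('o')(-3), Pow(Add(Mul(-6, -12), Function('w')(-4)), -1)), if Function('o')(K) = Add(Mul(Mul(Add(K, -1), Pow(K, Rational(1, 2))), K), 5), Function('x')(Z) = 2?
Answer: Add(Rational(5, 58), Mul(Rational(6, 29), I, Pow(3, Rational(1, 2)))) ≈ Add(0.086207, Mul(0.35836, I))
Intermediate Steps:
Function('w')(z) = -14 (Function('w')(z) = Mul(2, Add(-4, -3)) = Mul(2, -7) = -14)
Function('o')(K) = Add(5, Mul(Pow(K, Rational(3, 2)), Add(-1, K))) (Function('o')(K) = Add(Mul(Mul(Add(-1, K), Pow(K, Rational(1, 2))), K), 5) = Add(Mul(Mul(Pow(K, Rational(1, 2)), Add(-1, K)), K), 5) = Add(Mul(Pow(K, Rational(3, 2)), Add(-1, K)), 5) = Add(5, Mul(Pow(K, Rational(3, 2)), Add(-1, K))))
Mul(Function('o')(-3), Pow(Add(Mul(-6, -12), Function('w')(-4)), -1)) = Mul(Add(5, Pow(-3, Rational(5, 2)), Mul(-1, Pow(-3, Rational(3, 2)))), Pow(Add(Mul(-6, -12), -14), -1)) = Mul(Add(5, Mul(9, I, Pow(3, Rational(1, 2))), Mul(-1, Mul(-3, I, Pow(3, Rational(1, 2))))), Pow(Add(72, -14), -1)) = Mul(Add(5, Mul(9, I, Pow(3, Rational(1, 2))), Mul(3, I, Pow(3, Rational(1, 2)))), Pow(58, -1)) = Mul(Add(5, Mul(12, I, Pow(3, Rational(1, 2)))), Rational(1, 58)) = Add(Rational(5, 58), Mul(Rational(6, 29), I, Pow(3, Rational(1, 2))))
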